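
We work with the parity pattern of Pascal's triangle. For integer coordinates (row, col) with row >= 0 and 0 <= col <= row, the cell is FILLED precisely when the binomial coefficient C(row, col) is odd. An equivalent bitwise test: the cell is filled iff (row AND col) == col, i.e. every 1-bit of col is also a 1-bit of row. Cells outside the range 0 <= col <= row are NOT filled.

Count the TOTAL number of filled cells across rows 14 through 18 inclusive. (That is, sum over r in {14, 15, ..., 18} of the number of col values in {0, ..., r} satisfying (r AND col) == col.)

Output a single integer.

r14=1110 pc3: +8 =8
r15=1111 pc4: +16 =24
r16=10000 pc1: +2 =26
r17=10001 pc2: +4 =30
r18=10010 pc2: +4 =34

Answer: 34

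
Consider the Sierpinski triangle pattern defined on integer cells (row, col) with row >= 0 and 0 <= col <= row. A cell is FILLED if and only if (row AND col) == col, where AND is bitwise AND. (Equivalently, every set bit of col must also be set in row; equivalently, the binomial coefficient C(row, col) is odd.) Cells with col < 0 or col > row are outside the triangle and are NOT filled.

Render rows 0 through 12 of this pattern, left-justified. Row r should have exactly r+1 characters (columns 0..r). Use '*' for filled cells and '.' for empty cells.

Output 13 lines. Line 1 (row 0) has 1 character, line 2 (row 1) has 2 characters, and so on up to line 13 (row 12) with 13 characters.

r0=0: *
r1=1: **
r2=10: *.*
r3=11: ****
r4=100: *...*
r5=101: **..**
r6=110: *.*.*.*
r7=111: ********
r8=1000: *.......*
r9=1001: **......**
r10=1010: *.*.....*.*
r11=1011: ****....****
r12=1100: *...*...*...*

Answer: *
**
*.*
****
*...*
**..**
*.*.*.*
********
*.......*
**......**
*.*.....*.*
****....****
*...*...*...*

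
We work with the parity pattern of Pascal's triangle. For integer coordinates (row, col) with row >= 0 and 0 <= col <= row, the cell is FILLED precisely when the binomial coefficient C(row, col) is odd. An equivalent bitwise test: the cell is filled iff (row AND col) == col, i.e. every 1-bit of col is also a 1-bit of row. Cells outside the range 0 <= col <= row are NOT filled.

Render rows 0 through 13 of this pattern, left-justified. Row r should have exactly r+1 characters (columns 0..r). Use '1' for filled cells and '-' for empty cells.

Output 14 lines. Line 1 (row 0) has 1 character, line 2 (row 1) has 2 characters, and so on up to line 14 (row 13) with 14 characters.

r0=0: 1
r1=1: 11
r2=10: 1-1
r3=11: 1111
r4=100: 1---1
r5=101: 11--11
r6=110: 1-1-1-1
r7=111: 11111111
r8=1000: 1-------1
r9=1001: 11------11
r10=1010: 1-1-----1-1
r11=1011: 1111----1111
r12=1100: 1---1---1---1
r13=1101: 11--11--11--11

Answer: 1
11
1-1
1111
1---1
11--11
1-1-1-1
11111111
1-------1
11------11
1-1-----1-1
1111----1111
1---1---1---1
11--11--11--11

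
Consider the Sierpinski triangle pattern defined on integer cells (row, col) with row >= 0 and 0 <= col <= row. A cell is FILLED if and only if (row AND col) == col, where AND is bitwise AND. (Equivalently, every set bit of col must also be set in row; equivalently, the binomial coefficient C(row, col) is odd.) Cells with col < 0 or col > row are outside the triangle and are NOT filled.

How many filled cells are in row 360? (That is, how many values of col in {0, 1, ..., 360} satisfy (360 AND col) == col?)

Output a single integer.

Answer: 16

Derivation:
360 in binary = 101101000
popcount(360) = number of 1-bits in 101101000 = 4
A col c satisfies (360 AND c) == c iff every set bit of c is also set in 360; each of the 4 set bits of 360 can independently be on or off in c.
count = 2^4 = 16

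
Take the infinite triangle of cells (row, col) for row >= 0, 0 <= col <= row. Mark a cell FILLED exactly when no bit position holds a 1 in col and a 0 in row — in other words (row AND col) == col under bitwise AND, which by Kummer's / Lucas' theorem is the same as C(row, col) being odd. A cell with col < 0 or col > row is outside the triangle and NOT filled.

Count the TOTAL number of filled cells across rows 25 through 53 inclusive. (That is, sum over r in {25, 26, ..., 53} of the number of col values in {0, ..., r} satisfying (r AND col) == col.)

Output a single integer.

r25=11001 pc3: +8 =8
r26=11010 pc3: +8 =16
r27=11011 pc4: +16 =32
r28=11100 pc3: +8 =40
r29=11101 pc4: +16 =56
r30=11110 pc4: +16 =72
r31=11111 pc5: +32 =104
r32=100000 pc1: +2 =106
r33=100001 pc2: +4 =110
r34=100010 pc2: +4 =114
r35=100011 pc3: +8 =122
r36=100100 pc2: +4 =126
r37=100101 pc3: +8 =134
r38=100110 pc3: +8 =142
r39=100111 pc4: +16 =158
r40=101000 pc2: +4 =162
r41=101001 pc3: +8 =170
r42=101010 pc3: +8 =178
r43=101011 pc4: +16 =194
r44=101100 pc3: +8 =202
r45=101101 pc4: +16 =218
r46=101110 pc4: +16 =234
r47=101111 pc5: +32 =266
r48=110000 pc2: +4 =270
r49=110001 pc3: +8 =278
r50=110010 pc3: +8 =286
r51=110011 pc4: +16 =302
r52=110100 pc3: +8 =310
r53=110101 pc4: +16 =326

Answer: 326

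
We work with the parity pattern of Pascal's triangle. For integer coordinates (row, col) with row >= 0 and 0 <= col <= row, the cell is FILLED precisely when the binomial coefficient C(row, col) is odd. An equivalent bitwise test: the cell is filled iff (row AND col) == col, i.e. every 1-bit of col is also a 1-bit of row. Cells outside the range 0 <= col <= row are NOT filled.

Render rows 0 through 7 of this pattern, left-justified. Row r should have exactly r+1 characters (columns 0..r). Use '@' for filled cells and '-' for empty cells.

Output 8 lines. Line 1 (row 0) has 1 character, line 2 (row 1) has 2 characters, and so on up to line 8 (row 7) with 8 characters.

Answer: @
@@
@-@
@@@@
@---@
@@--@@
@-@-@-@
@@@@@@@@

Derivation:
r0=0: @
r1=1: @@
r2=10: @-@
r3=11: @@@@
r4=100: @---@
r5=101: @@--@@
r6=110: @-@-@-@
r7=111: @@@@@@@@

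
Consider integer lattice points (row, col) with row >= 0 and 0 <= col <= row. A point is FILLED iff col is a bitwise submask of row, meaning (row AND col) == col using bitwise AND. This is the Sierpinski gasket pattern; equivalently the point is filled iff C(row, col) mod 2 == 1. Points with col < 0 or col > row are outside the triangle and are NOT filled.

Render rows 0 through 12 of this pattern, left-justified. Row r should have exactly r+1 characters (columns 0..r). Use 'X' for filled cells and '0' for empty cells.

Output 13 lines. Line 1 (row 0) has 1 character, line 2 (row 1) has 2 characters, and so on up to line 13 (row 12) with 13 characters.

r0=0: X
r1=1: XX
r2=10: X0X
r3=11: XXXX
r4=100: X000X
r5=101: XX00XX
r6=110: X0X0X0X
r7=111: XXXXXXXX
r8=1000: X0000000X
r9=1001: XX000000XX
r10=1010: X0X00000X0X
r11=1011: XXXX0000XXXX
r12=1100: X000X000X000X

Answer: X
XX
X0X
XXXX
X000X
XX00XX
X0X0X0X
XXXXXXXX
X0000000X
XX000000XX
X0X00000X0X
XXXX0000XXXX
X000X000X000X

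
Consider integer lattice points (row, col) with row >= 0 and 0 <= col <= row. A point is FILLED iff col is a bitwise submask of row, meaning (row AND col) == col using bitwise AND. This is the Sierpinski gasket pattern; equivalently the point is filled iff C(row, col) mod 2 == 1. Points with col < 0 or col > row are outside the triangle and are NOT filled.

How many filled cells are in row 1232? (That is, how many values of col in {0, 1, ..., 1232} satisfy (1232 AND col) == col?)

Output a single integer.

Answer: 16

Derivation:
1232 in binary = 10011010000
popcount(1232) = number of 1-bits in 10011010000 = 4
A col c satisfies (1232 AND c) == c iff every set bit of c is also set in 1232; each of the 4 set bits of 1232 can independently be on or off in c.
count = 2^4 = 16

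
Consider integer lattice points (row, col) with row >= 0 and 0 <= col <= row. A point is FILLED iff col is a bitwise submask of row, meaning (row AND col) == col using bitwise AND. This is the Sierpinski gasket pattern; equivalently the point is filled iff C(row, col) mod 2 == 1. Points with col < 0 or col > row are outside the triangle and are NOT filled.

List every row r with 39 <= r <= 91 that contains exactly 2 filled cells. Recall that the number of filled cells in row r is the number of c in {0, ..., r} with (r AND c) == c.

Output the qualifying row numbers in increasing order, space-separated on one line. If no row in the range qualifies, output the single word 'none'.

Row r has 2^popcount(r) filled cells, so we need popcount(r) = log2(2) = 1.
Scan r = 39..91 and keep those with exactly 1 one-bits:
r=39=100111 popcount=4 -> skip
r=40=101000 popcount=2 -> skip
r=41=101001 popcount=3 -> skip
r=42=101010 popcount=3 -> skip
r=43=101011 popcount=4 -> skip
r=44=101100 popcount=3 -> skip
r=45=101101 popcount=4 -> skip
r=46=101110 popcount=4 -> skip
r=47=101111 popcount=5 -> skip
r=48=110000 popcount=2 -> skip
r=49=110001 popcount=3 -> skip
r=50=110010 popcount=3 -> skip
r=51=110011 popcount=4 -> skip
r=52=110100 popcount=3 -> skip
r=53=110101 popcount=4 -> skip
r=54=110110 popcount=4 -> skip
r=55=110111 popcount=5 -> skip
r=56=111000 popcount=3 -> skip
r=57=111001 popcount=4 -> skip
r=58=111010 popcount=4 -> skip
r=59=111011 popcount=5 -> skip
r=60=111100 popcount=4 -> skip
r=61=111101 popcount=5 -> skip
r=62=111110 popcount=5 -> skip
r=63=111111 popcount=6 -> skip
r=64=1000000 popcount=1 -> KEEP
r=65=1000001 popcount=2 -> skip
r=66=1000010 popcount=2 -> skip
r=67=1000011 popcount=3 -> skip
r=68=1000100 popcount=2 -> skip
r=69=1000101 popcount=3 -> skip
r=70=1000110 popcount=3 -> skip
r=71=1000111 popcount=4 -> skip
r=72=1001000 popcount=2 -> skip
r=73=1001001 popcount=3 -> skip
r=74=1001010 popcount=3 -> skip
r=75=1001011 popcount=4 -> skip
r=76=1001100 popcount=3 -> skip
r=77=1001101 popcount=4 -> skip
r=78=1001110 popcount=4 -> skip
r=79=1001111 popcount=5 -> skip
r=80=1010000 popcount=2 -> skip
r=81=1010001 popcount=3 -> skip
r=82=1010010 popcount=3 -> skip
r=83=1010011 popcount=4 -> skip
r=84=1010100 popcount=3 -> skip
r=85=1010101 popcount=4 -> skip
r=86=1010110 popcount=4 -> skip
r=87=1010111 popcount=5 -> skip
r=88=1011000 popcount=3 -> skip
r=89=1011001 popcount=4 -> skip
r=90=1011010 popcount=4 -> skip
r=91=1011011 popcount=5 -> skip
Kept rows: 64

Answer: 64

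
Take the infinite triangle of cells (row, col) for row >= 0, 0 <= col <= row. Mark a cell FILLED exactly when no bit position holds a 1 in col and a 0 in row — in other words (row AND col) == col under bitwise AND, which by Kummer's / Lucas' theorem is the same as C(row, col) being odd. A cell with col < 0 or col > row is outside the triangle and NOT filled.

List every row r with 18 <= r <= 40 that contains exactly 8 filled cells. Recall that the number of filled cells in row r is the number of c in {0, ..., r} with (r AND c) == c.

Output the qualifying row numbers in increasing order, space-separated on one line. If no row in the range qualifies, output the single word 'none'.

Row r has 2^popcount(r) filled cells, so we need popcount(r) = log2(8) = 3.
Scan r = 18..40 and keep those with exactly 3 one-bits:
r=18=10010 popcount=2 -> skip
r=19=10011 popcount=3 -> KEEP
r=20=10100 popcount=2 -> skip
r=21=10101 popcount=3 -> KEEP
r=22=10110 popcount=3 -> KEEP
r=23=10111 popcount=4 -> skip
r=24=11000 popcount=2 -> skip
r=25=11001 popcount=3 -> KEEP
r=26=11010 popcount=3 -> KEEP
r=27=11011 popcount=4 -> skip
r=28=11100 popcount=3 -> KEEP
r=29=11101 popcount=4 -> skip
r=30=11110 popcount=4 -> skip
r=31=11111 popcount=5 -> skip
r=32=100000 popcount=1 -> skip
r=33=100001 popcount=2 -> skip
r=34=100010 popcount=2 -> skip
r=35=100011 popcount=3 -> KEEP
r=36=100100 popcount=2 -> skip
r=37=100101 popcount=3 -> KEEP
r=38=100110 popcount=3 -> KEEP
r=39=100111 popcount=4 -> skip
r=40=101000 popcount=2 -> skip
Kept rows: 19 21 22 25 26 28 35 37 38

Answer: 19 21 22 25 26 28 35 37 38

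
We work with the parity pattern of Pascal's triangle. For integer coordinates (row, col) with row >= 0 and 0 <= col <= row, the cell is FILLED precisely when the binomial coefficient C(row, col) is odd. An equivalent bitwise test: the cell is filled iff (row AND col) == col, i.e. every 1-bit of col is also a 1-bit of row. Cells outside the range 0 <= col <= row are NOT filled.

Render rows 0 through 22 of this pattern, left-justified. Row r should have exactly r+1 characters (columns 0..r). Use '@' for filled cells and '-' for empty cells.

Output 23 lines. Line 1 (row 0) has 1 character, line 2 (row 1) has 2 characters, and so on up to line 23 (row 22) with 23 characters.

Answer: @
@@
@-@
@@@@
@---@
@@--@@
@-@-@-@
@@@@@@@@
@-------@
@@------@@
@-@-----@-@
@@@@----@@@@
@---@---@---@
@@--@@--@@--@@
@-@-@-@-@-@-@-@
@@@@@@@@@@@@@@@@
@---------------@
@@--------------@@
@-@-------------@-@
@@@@------------@@@@
@---@-----------@---@
@@--@@----------@@--@@
@-@-@-@---------@-@-@-@

Derivation:
r0=0: @
r1=1: @@
r2=10: @-@
r3=11: @@@@
r4=100: @---@
r5=101: @@--@@
r6=110: @-@-@-@
r7=111: @@@@@@@@
r8=1000: @-------@
r9=1001: @@------@@
r10=1010: @-@-----@-@
r11=1011: @@@@----@@@@
r12=1100: @---@---@---@
r13=1101: @@--@@--@@--@@
r14=1110: @-@-@-@-@-@-@-@
r15=1111: @@@@@@@@@@@@@@@@
r16=10000: @---------------@
r17=10001: @@--------------@@
r18=10010: @-@-------------@-@
r19=10011: @@@@------------@@@@
r20=10100: @---@-----------@---@
r21=10101: @@--@@----------@@--@@
r22=10110: @-@-@-@---------@-@-@-@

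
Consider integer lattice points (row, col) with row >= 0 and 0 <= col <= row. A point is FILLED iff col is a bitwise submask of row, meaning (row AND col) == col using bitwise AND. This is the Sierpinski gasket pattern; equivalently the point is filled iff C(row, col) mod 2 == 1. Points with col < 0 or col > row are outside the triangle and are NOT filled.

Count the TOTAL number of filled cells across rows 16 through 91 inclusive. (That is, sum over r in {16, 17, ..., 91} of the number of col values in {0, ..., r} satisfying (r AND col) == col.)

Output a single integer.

r16=10000 pc1: +2 =2
r17=10001 pc2: +4 =6
r18=10010 pc2: +4 =10
r19=10011 pc3: +8 =18
r20=10100 pc2: +4 =22
r21=10101 pc3: +8 =30
r22=10110 pc3: +8 =38
r23=10111 pc4: +16 =54
r24=11000 pc2: +4 =58
r25=11001 pc3: +8 =66
r26=11010 pc3: +8 =74
r27=11011 pc4: +16 =90
r28=11100 pc3: +8 =98
r29=11101 pc4: +16 =114
r30=11110 pc4: +16 =130
r31=11111 pc5: +32 =162
r32=100000 pc1: +2 =164
r33=100001 pc2: +4 =168
r34=100010 pc2: +4 =172
r35=100011 pc3: +8 =180
r36=100100 pc2: +4 =184
r37=100101 pc3: +8 =192
r38=100110 pc3: +8 =200
r39=100111 pc4: +16 =216
r40=101000 pc2: +4 =220
r41=101001 pc3: +8 =228
r42=101010 pc3: +8 =236
r43=101011 pc4: +16 =252
r44=101100 pc3: +8 =260
r45=101101 pc4: +16 =276
r46=101110 pc4: +16 =292
r47=101111 pc5: +32 =324
r48=110000 pc2: +4 =328
r49=110001 pc3: +8 =336
r50=110010 pc3: +8 =344
r51=110011 pc4: +16 =360
r52=110100 pc3: +8 =368
r53=110101 pc4: +16 =384
r54=110110 pc4: +16 =400
r55=110111 pc5: +32 =432
r56=111000 pc3: +8 =440
r57=111001 pc4: +16 =456
r58=111010 pc4: +16 =472
r59=111011 pc5: +32 =504
r60=111100 pc4: +16 =520
r61=111101 pc5: +32 =552
r62=111110 pc5: +32 =584
r63=111111 pc6: +64 =648
r64=1000000 pc1: +2 =650
r65=1000001 pc2: +4 =654
r66=1000010 pc2: +4 =658
r67=1000011 pc3: +8 =666
r68=1000100 pc2: +4 =670
r69=1000101 pc3: +8 =678
r70=1000110 pc3: +8 =686
r71=1000111 pc4: +16 =702
r72=1001000 pc2: +4 =706
r73=1001001 pc3: +8 =714
r74=1001010 pc3: +8 =722
r75=1001011 pc4: +16 =738
r76=1001100 pc3: +8 =746
r77=1001101 pc4: +16 =762
r78=1001110 pc4: +16 =778
r79=1001111 pc5: +32 =810
r80=1010000 pc2: +4 =814
r81=1010001 pc3: +8 =822
r82=1010010 pc3: +8 =830
r83=1010011 pc4: +16 =846
r84=1010100 pc3: +8 =854
r85=1010101 pc4: +16 =870
r86=1010110 pc4: +16 =886
r87=1010111 pc5: +32 =918
r88=1011000 pc3: +8 =926
r89=1011001 pc4: +16 =942
r90=1011010 pc4: +16 =958
r91=1011011 pc5: +32 =990

Answer: 990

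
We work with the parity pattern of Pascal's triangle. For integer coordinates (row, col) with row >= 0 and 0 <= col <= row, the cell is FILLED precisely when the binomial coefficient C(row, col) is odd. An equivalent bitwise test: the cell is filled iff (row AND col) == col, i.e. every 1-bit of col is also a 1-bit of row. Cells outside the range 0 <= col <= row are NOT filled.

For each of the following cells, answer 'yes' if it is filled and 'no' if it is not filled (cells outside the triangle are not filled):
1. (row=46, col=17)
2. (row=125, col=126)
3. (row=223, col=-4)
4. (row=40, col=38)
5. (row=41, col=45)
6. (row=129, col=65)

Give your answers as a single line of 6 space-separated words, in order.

Answer: no no no no no no

Derivation:
(46,17): row=0b101110, col=0b10001, row AND col = 0b0 = 0; 0 != 17 -> empty
(125,126): col outside [0, 125] -> not filled
(223,-4): col outside [0, 223] -> not filled
(40,38): row=0b101000, col=0b100110, row AND col = 0b100000 = 32; 32 != 38 -> empty
(41,45): col outside [0, 41] -> not filled
(129,65): row=0b10000001, col=0b1000001, row AND col = 0b1 = 1; 1 != 65 -> empty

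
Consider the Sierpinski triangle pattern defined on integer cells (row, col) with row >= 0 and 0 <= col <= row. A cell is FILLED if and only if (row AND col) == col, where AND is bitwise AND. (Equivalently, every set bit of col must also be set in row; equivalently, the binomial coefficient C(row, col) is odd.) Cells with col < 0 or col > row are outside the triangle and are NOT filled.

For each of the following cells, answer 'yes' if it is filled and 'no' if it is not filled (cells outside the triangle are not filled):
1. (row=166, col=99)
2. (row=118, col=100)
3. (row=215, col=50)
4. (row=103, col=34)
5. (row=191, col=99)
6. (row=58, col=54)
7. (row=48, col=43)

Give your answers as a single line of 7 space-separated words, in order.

(166,99): row=0b10100110, col=0b1100011, row AND col = 0b100010 = 34; 34 != 99 -> empty
(118,100): row=0b1110110, col=0b1100100, row AND col = 0b1100100 = 100; 100 == 100 -> filled
(215,50): row=0b11010111, col=0b110010, row AND col = 0b10010 = 18; 18 != 50 -> empty
(103,34): row=0b1100111, col=0b100010, row AND col = 0b100010 = 34; 34 == 34 -> filled
(191,99): row=0b10111111, col=0b1100011, row AND col = 0b100011 = 35; 35 != 99 -> empty
(58,54): row=0b111010, col=0b110110, row AND col = 0b110010 = 50; 50 != 54 -> empty
(48,43): row=0b110000, col=0b101011, row AND col = 0b100000 = 32; 32 != 43 -> empty

Answer: no yes no yes no no no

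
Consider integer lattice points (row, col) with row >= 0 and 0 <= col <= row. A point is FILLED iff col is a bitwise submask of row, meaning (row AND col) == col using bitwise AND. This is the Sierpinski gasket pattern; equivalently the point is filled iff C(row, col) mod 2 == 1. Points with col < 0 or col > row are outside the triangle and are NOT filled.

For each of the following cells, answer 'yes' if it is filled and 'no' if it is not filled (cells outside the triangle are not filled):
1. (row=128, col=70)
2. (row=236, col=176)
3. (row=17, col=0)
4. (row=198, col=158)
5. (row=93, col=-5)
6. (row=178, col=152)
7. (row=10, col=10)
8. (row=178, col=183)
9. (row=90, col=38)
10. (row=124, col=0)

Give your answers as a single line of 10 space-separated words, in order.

Answer: no no yes no no no yes no no yes

Derivation:
(128,70): row=0b10000000, col=0b1000110, row AND col = 0b0 = 0; 0 != 70 -> empty
(236,176): row=0b11101100, col=0b10110000, row AND col = 0b10100000 = 160; 160 != 176 -> empty
(17,0): row=0b10001, col=0b0, row AND col = 0b0 = 0; 0 == 0 -> filled
(198,158): row=0b11000110, col=0b10011110, row AND col = 0b10000110 = 134; 134 != 158 -> empty
(93,-5): col outside [0, 93] -> not filled
(178,152): row=0b10110010, col=0b10011000, row AND col = 0b10010000 = 144; 144 != 152 -> empty
(10,10): row=0b1010, col=0b1010, row AND col = 0b1010 = 10; 10 == 10 -> filled
(178,183): col outside [0, 178] -> not filled
(90,38): row=0b1011010, col=0b100110, row AND col = 0b10 = 2; 2 != 38 -> empty
(124,0): row=0b1111100, col=0b0, row AND col = 0b0 = 0; 0 == 0 -> filled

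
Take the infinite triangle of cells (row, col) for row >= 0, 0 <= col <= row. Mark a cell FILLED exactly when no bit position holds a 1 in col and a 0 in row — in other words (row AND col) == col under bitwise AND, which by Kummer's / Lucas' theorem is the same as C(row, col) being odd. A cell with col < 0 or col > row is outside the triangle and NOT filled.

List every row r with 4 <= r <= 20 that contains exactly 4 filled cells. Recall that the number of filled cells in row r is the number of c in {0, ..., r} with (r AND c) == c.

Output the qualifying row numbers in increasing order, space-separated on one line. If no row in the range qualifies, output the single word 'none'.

Answer: 5 6 9 10 12 17 18 20

Derivation:
Row r has 2^popcount(r) filled cells, so we need popcount(r) = log2(4) = 2.
Scan r = 4..20 and keep those with exactly 2 one-bits:
r=4=100 popcount=1 -> skip
r=5=101 popcount=2 -> KEEP
r=6=110 popcount=2 -> KEEP
r=7=111 popcount=3 -> skip
r=8=1000 popcount=1 -> skip
r=9=1001 popcount=2 -> KEEP
r=10=1010 popcount=2 -> KEEP
r=11=1011 popcount=3 -> skip
r=12=1100 popcount=2 -> KEEP
r=13=1101 popcount=3 -> skip
r=14=1110 popcount=3 -> skip
r=15=1111 popcount=4 -> skip
r=16=10000 popcount=1 -> skip
r=17=10001 popcount=2 -> KEEP
r=18=10010 popcount=2 -> KEEP
r=19=10011 popcount=3 -> skip
r=20=10100 popcount=2 -> KEEP
Kept rows: 5 6 9 10 12 17 18 20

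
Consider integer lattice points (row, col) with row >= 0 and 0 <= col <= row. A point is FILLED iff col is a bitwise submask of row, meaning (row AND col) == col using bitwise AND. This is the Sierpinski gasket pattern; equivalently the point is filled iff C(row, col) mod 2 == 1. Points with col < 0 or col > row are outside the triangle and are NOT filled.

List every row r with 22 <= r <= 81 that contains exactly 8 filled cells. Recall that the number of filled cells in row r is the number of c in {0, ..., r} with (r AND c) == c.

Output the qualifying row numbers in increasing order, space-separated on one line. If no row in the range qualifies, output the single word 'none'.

Row r has 2^popcount(r) filled cells, so we need popcount(r) = log2(8) = 3.
Scan r = 22..81 and keep those with exactly 3 one-bits:
r=22=10110 popcount=3 -> KEEP
r=23=10111 popcount=4 -> skip
r=24=11000 popcount=2 -> skip
r=25=11001 popcount=3 -> KEEP
r=26=11010 popcount=3 -> KEEP
r=27=11011 popcount=4 -> skip
r=28=11100 popcount=3 -> KEEP
r=29=11101 popcount=4 -> skip
r=30=11110 popcount=4 -> skip
r=31=11111 popcount=5 -> skip
r=32=100000 popcount=1 -> skip
r=33=100001 popcount=2 -> skip
r=34=100010 popcount=2 -> skip
r=35=100011 popcount=3 -> KEEP
r=36=100100 popcount=2 -> skip
r=37=100101 popcount=3 -> KEEP
r=38=100110 popcount=3 -> KEEP
r=39=100111 popcount=4 -> skip
r=40=101000 popcount=2 -> skip
r=41=101001 popcount=3 -> KEEP
r=42=101010 popcount=3 -> KEEP
r=43=101011 popcount=4 -> skip
r=44=101100 popcount=3 -> KEEP
r=45=101101 popcount=4 -> skip
r=46=101110 popcount=4 -> skip
r=47=101111 popcount=5 -> skip
r=48=110000 popcount=2 -> skip
r=49=110001 popcount=3 -> KEEP
r=50=110010 popcount=3 -> KEEP
r=51=110011 popcount=4 -> skip
r=52=110100 popcount=3 -> KEEP
r=53=110101 popcount=4 -> skip
r=54=110110 popcount=4 -> skip
r=55=110111 popcount=5 -> skip
r=56=111000 popcount=3 -> KEEP
r=57=111001 popcount=4 -> skip
r=58=111010 popcount=4 -> skip
r=59=111011 popcount=5 -> skip
r=60=111100 popcount=4 -> skip
r=61=111101 popcount=5 -> skip
r=62=111110 popcount=5 -> skip
r=63=111111 popcount=6 -> skip
r=64=1000000 popcount=1 -> skip
r=65=1000001 popcount=2 -> skip
r=66=1000010 popcount=2 -> skip
r=67=1000011 popcount=3 -> KEEP
r=68=1000100 popcount=2 -> skip
r=69=1000101 popcount=3 -> KEEP
r=70=1000110 popcount=3 -> KEEP
r=71=1000111 popcount=4 -> skip
r=72=1001000 popcount=2 -> skip
r=73=1001001 popcount=3 -> KEEP
r=74=1001010 popcount=3 -> KEEP
r=75=1001011 popcount=4 -> skip
r=76=1001100 popcount=3 -> KEEP
r=77=1001101 popcount=4 -> skip
r=78=1001110 popcount=4 -> skip
r=79=1001111 popcount=5 -> skip
r=80=1010000 popcount=2 -> skip
r=81=1010001 popcount=3 -> KEEP
Kept rows: 22 25 26 28 35 37 38 41 42 44 49 50 52 56 67 69 70 73 74 76 81

Answer: 22 25 26 28 35 37 38 41 42 44 49 50 52 56 67 69 70 73 74 76 81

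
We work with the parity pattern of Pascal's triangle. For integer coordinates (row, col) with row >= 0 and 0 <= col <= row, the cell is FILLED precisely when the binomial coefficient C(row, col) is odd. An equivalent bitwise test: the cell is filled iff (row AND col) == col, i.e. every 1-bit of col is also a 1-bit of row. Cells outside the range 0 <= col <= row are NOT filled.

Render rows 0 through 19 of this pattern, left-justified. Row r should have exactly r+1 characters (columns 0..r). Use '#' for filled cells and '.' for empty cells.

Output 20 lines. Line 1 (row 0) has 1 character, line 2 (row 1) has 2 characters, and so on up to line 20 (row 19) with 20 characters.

Answer: #
##
#.#
####
#...#
##..##
#.#.#.#
########
#.......#
##......##
#.#.....#.#
####....####
#...#...#...#
##..##..##..##
#.#.#.#.#.#.#.#
################
#...............#
##..............##
#.#.............#.#
####............####

Derivation:
r0=0: #
r1=1: ##
r2=10: #.#
r3=11: ####
r4=100: #...#
r5=101: ##..##
r6=110: #.#.#.#
r7=111: ########
r8=1000: #.......#
r9=1001: ##......##
r10=1010: #.#.....#.#
r11=1011: ####....####
r12=1100: #...#...#...#
r13=1101: ##..##..##..##
r14=1110: #.#.#.#.#.#.#.#
r15=1111: ################
r16=10000: #...............#
r17=10001: ##..............##
r18=10010: #.#.............#.#
r19=10011: ####............####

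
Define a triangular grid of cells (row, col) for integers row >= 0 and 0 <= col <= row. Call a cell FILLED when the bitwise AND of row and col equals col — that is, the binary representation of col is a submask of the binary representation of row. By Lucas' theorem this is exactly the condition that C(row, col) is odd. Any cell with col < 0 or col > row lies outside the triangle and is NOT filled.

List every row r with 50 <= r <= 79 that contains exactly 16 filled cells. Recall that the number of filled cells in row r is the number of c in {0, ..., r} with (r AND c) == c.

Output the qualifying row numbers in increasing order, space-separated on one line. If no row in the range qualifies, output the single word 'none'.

Row r has 2^popcount(r) filled cells, so we need popcount(r) = log2(16) = 4.
Scan r = 50..79 and keep those with exactly 4 one-bits:
r=50=110010 popcount=3 -> skip
r=51=110011 popcount=4 -> KEEP
r=52=110100 popcount=3 -> skip
r=53=110101 popcount=4 -> KEEP
r=54=110110 popcount=4 -> KEEP
r=55=110111 popcount=5 -> skip
r=56=111000 popcount=3 -> skip
r=57=111001 popcount=4 -> KEEP
r=58=111010 popcount=4 -> KEEP
r=59=111011 popcount=5 -> skip
r=60=111100 popcount=4 -> KEEP
r=61=111101 popcount=5 -> skip
r=62=111110 popcount=5 -> skip
r=63=111111 popcount=6 -> skip
r=64=1000000 popcount=1 -> skip
r=65=1000001 popcount=2 -> skip
r=66=1000010 popcount=2 -> skip
r=67=1000011 popcount=3 -> skip
r=68=1000100 popcount=2 -> skip
r=69=1000101 popcount=3 -> skip
r=70=1000110 popcount=3 -> skip
r=71=1000111 popcount=4 -> KEEP
r=72=1001000 popcount=2 -> skip
r=73=1001001 popcount=3 -> skip
r=74=1001010 popcount=3 -> skip
r=75=1001011 popcount=4 -> KEEP
r=76=1001100 popcount=3 -> skip
r=77=1001101 popcount=4 -> KEEP
r=78=1001110 popcount=4 -> KEEP
r=79=1001111 popcount=5 -> skip
Kept rows: 51 53 54 57 58 60 71 75 77 78

Answer: 51 53 54 57 58 60 71 75 77 78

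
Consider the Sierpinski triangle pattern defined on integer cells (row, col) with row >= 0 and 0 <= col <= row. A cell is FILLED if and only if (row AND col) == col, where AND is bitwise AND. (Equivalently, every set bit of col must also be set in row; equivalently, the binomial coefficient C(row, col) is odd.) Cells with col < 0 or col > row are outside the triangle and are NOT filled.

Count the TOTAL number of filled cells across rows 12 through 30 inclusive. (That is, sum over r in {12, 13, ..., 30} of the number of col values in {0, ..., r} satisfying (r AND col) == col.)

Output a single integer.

Answer: 166

Derivation:
r12=1100 pc2: +4 =4
r13=1101 pc3: +8 =12
r14=1110 pc3: +8 =20
r15=1111 pc4: +16 =36
r16=10000 pc1: +2 =38
r17=10001 pc2: +4 =42
r18=10010 pc2: +4 =46
r19=10011 pc3: +8 =54
r20=10100 pc2: +4 =58
r21=10101 pc3: +8 =66
r22=10110 pc3: +8 =74
r23=10111 pc4: +16 =90
r24=11000 pc2: +4 =94
r25=11001 pc3: +8 =102
r26=11010 pc3: +8 =110
r27=11011 pc4: +16 =126
r28=11100 pc3: +8 =134
r29=11101 pc4: +16 =150
r30=11110 pc4: +16 =166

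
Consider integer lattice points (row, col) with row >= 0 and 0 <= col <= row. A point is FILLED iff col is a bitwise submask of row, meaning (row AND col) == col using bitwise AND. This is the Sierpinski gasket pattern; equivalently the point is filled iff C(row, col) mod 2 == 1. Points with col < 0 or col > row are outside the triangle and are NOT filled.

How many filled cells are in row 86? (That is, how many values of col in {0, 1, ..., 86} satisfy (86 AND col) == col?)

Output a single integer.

Answer: 16

Derivation:
86 in binary = 1010110
popcount(86) = number of 1-bits in 1010110 = 4
A col c satisfies (86 AND c) == c iff every set bit of c is also set in 86; each of the 4 set bits of 86 can independently be on or off in c.
count = 2^4 = 16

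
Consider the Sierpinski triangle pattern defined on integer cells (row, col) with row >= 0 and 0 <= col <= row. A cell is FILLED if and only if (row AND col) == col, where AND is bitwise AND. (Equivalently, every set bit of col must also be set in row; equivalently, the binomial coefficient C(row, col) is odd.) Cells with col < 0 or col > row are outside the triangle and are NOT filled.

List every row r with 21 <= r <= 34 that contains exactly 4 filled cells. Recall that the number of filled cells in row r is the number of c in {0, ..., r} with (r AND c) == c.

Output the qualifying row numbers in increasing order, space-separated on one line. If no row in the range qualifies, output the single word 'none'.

Row r has 2^popcount(r) filled cells, so we need popcount(r) = log2(4) = 2.
Scan r = 21..34 and keep those with exactly 2 one-bits:
r=21=10101 popcount=3 -> skip
r=22=10110 popcount=3 -> skip
r=23=10111 popcount=4 -> skip
r=24=11000 popcount=2 -> KEEP
r=25=11001 popcount=3 -> skip
r=26=11010 popcount=3 -> skip
r=27=11011 popcount=4 -> skip
r=28=11100 popcount=3 -> skip
r=29=11101 popcount=4 -> skip
r=30=11110 popcount=4 -> skip
r=31=11111 popcount=5 -> skip
r=32=100000 popcount=1 -> skip
r=33=100001 popcount=2 -> KEEP
r=34=100010 popcount=2 -> KEEP
Kept rows: 24 33 34

Answer: 24 33 34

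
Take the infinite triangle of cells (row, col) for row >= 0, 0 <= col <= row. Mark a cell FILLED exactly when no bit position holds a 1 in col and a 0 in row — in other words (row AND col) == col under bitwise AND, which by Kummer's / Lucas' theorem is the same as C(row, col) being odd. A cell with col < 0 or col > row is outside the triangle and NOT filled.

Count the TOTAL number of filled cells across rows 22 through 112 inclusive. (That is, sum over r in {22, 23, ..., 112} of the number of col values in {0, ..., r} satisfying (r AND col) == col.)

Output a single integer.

Answer: 1436

Derivation:
r22=10110 pc3: +8 =8
r23=10111 pc4: +16 =24
r24=11000 pc2: +4 =28
r25=11001 pc3: +8 =36
r26=11010 pc3: +8 =44
r27=11011 pc4: +16 =60
r28=11100 pc3: +8 =68
r29=11101 pc4: +16 =84
r30=11110 pc4: +16 =100
r31=11111 pc5: +32 =132
r32=100000 pc1: +2 =134
r33=100001 pc2: +4 =138
r34=100010 pc2: +4 =142
r35=100011 pc3: +8 =150
r36=100100 pc2: +4 =154
r37=100101 pc3: +8 =162
r38=100110 pc3: +8 =170
r39=100111 pc4: +16 =186
r40=101000 pc2: +4 =190
r41=101001 pc3: +8 =198
r42=101010 pc3: +8 =206
r43=101011 pc4: +16 =222
r44=101100 pc3: +8 =230
r45=101101 pc4: +16 =246
r46=101110 pc4: +16 =262
r47=101111 pc5: +32 =294
r48=110000 pc2: +4 =298
r49=110001 pc3: +8 =306
r50=110010 pc3: +8 =314
r51=110011 pc4: +16 =330
r52=110100 pc3: +8 =338
r53=110101 pc4: +16 =354
r54=110110 pc4: +16 =370
r55=110111 pc5: +32 =402
r56=111000 pc3: +8 =410
r57=111001 pc4: +16 =426
r58=111010 pc4: +16 =442
r59=111011 pc5: +32 =474
r60=111100 pc4: +16 =490
r61=111101 pc5: +32 =522
r62=111110 pc5: +32 =554
r63=111111 pc6: +64 =618
r64=1000000 pc1: +2 =620
r65=1000001 pc2: +4 =624
r66=1000010 pc2: +4 =628
r67=1000011 pc3: +8 =636
r68=1000100 pc2: +4 =640
r69=1000101 pc3: +8 =648
r70=1000110 pc3: +8 =656
r71=1000111 pc4: +16 =672
r72=1001000 pc2: +4 =676
r73=1001001 pc3: +8 =684
r74=1001010 pc3: +8 =692
r75=1001011 pc4: +16 =708
r76=1001100 pc3: +8 =716
r77=1001101 pc4: +16 =732
r78=1001110 pc4: +16 =748
r79=1001111 pc5: +32 =780
r80=1010000 pc2: +4 =784
r81=1010001 pc3: +8 =792
r82=1010010 pc3: +8 =800
r83=1010011 pc4: +16 =816
r84=1010100 pc3: +8 =824
r85=1010101 pc4: +16 =840
r86=1010110 pc4: +16 =856
r87=1010111 pc5: +32 =888
r88=1011000 pc3: +8 =896
r89=1011001 pc4: +16 =912
r90=1011010 pc4: +16 =928
r91=1011011 pc5: +32 =960
r92=1011100 pc4: +16 =976
r93=1011101 pc5: +32 =1008
r94=1011110 pc5: +32 =1040
r95=1011111 pc6: +64 =1104
r96=1100000 pc2: +4 =1108
r97=1100001 pc3: +8 =1116
r98=1100010 pc3: +8 =1124
r99=1100011 pc4: +16 =1140
r100=1100100 pc3: +8 =1148
r101=1100101 pc4: +16 =1164
r102=1100110 pc4: +16 =1180
r103=1100111 pc5: +32 =1212
r104=1101000 pc3: +8 =1220
r105=1101001 pc4: +16 =1236
r106=1101010 pc4: +16 =1252
r107=1101011 pc5: +32 =1284
r108=1101100 pc4: +16 =1300
r109=1101101 pc5: +32 =1332
r110=1101110 pc5: +32 =1364
r111=1101111 pc6: +64 =1428
r112=1110000 pc3: +8 =1436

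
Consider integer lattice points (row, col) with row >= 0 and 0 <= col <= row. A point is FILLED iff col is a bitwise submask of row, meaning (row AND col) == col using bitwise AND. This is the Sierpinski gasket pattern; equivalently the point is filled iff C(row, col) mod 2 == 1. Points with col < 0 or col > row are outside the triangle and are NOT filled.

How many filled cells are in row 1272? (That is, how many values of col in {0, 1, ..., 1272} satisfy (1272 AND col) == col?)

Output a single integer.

1272 in binary = 10011111000
popcount(1272) = number of 1-bits in 10011111000 = 6
A col c satisfies (1272 AND c) == c iff every set bit of c is also set in 1272; each of the 6 set bits of 1272 can independently be on or off in c.
count = 2^6 = 64

Answer: 64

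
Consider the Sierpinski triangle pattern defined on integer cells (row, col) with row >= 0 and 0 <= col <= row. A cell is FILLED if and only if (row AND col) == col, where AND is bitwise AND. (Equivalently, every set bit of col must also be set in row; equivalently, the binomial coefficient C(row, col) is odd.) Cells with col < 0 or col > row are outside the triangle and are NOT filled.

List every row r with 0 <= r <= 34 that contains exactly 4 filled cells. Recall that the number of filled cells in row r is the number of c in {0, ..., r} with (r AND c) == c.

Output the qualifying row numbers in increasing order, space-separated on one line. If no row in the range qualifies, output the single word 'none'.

Answer: 3 5 6 9 10 12 17 18 20 24 33 34

Derivation:
Row r has 2^popcount(r) filled cells, so we need popcount(r) = log2(4) = 2.
Scan r = 0..34 and keep those with exactly 2 one-bits:
r=0=0 popcount=0 -> skip
r=1=1 popcount=1 -> skip
r=2=10 popcount=1 -> skip
r=3=11 popcount=2 -> KEEP
r=4=100 popcount=1 -> skip
r=5=101 popcount=2 -> KEEP
r=6=110 popcount=2 -> KEEP
r=7=111 popcount=3 -> skip
r=8=1000 popcount=1 -> skip
r=9=1001 popcount=2 -> KEEP
r=10=1010 popcount=2 -> KEEP
r=11=1011 popcount=3 -> skip
r=12=1100 popcount=2 -> KEEP
r=13=1101 popcount=3 -> skip
r=14=1110 popcount=3 -> skip
r=15=1111 popcount=4 -> skip
r=16=10000 popcount=1 -> skip
r=17=10001 popcount=2 -> KEEP
r=18=10010 popcount=2 -> KEEP
r=19=10011 popcount=3 -> skip
r=20=10100 popcount=2 -> KEEP
r=21=10101 popcount=3 -> skip
r=22=10110 popcount=3 -> skip
r=23=10111 popcount=4 -> skip
r=24=11000 popcount=2 -> KEEP
r=25=11001 popcount=3 -> skip
r=26=11010 popcount=3 -> skip
r=27=11011 popcount=4 -> skip
r=28=11100 popcount=3 -> skip
r=29=11101 popcount=4 -> skip
r=30=11110 popcount=4 -> skip
r=31=11111 popcount=5 -> skip
r=32=100000 popcount=1 -> skip
r=33=100001 popcount=2 -> KEEP
r=34=100010 popcount=2 -> KEEP
Kept rows: 3 5 6 9 10 12 17 18 20 24 33 34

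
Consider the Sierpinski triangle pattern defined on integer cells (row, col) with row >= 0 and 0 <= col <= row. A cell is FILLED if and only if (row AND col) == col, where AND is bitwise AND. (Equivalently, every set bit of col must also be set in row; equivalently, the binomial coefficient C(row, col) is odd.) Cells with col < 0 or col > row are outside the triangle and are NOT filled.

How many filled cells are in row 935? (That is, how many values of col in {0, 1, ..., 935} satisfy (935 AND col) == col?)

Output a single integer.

935 in binary = 1110100111
popcount(935) = number of 1-bits in 1110100111 = 7
A col c satisfies (935 AND c) == c iff every set bit of c is also set in 935; each of the 7 set bits of 935 can independently be on or off in c.
count = 2^7 = 128

Answer: 128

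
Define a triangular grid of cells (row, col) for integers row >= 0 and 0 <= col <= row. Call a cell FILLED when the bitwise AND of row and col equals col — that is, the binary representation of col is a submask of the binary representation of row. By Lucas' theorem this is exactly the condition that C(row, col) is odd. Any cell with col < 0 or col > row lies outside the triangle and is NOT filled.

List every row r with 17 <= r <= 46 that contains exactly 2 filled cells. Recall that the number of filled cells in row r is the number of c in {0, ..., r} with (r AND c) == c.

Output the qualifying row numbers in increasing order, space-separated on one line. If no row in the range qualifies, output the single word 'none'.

Answer: 32

Derivation:
Row r has 2^popcount(r) filled cells, so we need popcount(r) = log2(2) = 1.
Scan r = 17..46 and keep those with exactly 1 one-bits:
r=17=10001 popcount=2 -> skip
r=18=10010 popcount=2 -> skip
r=19=10011 popcount=3 -> skip
r=20=10100 popcount=2 -> skip
r=21=10101 popcount=3 -> skip
r=22=10110 popcount=3 -> skip
r=23=10111 popcount=4 -> skip
r=24=11000 popcount=2 -> skip
r=25=11001 popcount=3 -> skip
r=26=11010 popcount=3 -> skip
r=27=11011 popcount=4 -> skip
r=28=11100 popcount=3 -> skip
r=29=11101 popcount=4 -> skip
r=30=11110 popcount=4 -> skip
r=31=11111 popcount=5 -> skip
r=32=100000 popcount=1 -> KEEP
r=33=100001 popcount=2 -> skip
r=34=100010 popcount=2 -> skip
r=35=100011 popcount=3 -> skip
r=36=100100 popcount=2 -> skip
r=37=100101 popcount=3 -> skip
r=38=100110 popcount=3 -> skip
r=39=100111 popcount=4 -> skip
r=40=101000 popcount=2 -> skip
r=41=101001 popcount=3 -> skip
r=42=101010 popcount=3 -> skip
r=43=101011 popcount=4 -> skip
r=44=101100 popcount=3 -> skip
r=45=101101 popcount=4 -> skip
r=46=101110 popcount=4 -> skip
Kept rows: 32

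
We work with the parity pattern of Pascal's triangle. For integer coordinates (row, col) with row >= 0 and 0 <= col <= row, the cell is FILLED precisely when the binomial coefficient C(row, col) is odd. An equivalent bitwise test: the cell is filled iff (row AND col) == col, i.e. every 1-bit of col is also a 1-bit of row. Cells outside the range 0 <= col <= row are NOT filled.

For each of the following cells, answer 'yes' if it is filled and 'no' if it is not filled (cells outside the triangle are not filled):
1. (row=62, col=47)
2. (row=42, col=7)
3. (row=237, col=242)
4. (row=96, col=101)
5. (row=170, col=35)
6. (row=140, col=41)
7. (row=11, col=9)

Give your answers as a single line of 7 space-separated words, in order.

(62,47): row=0b111110, col=0b101111, row AND col = 0b101110 = 46; 46 != 47 -> empty
(42,7): row=0b101010, col=0b111, row AND col = 0b10 = 2; 2 != 7 -> empty
(237,242): col outside [0, 237] -> not filled
(96,101): col outside [0, 96] -> not filled
(170,35): row=0b10101010, col=0b100011, row AND col = 0b100010 = 34; 34 != 35 -> empty
(140,41): row=0b10001100, col=0b101001, row AND col = 0b1000 = 8; 8 != 41 -> empty
(11,9): row=0b1011, col=0b1001, row AND col = 0b1001 = 9; 9 == 9 -> filled

Answer: no no no no no no yes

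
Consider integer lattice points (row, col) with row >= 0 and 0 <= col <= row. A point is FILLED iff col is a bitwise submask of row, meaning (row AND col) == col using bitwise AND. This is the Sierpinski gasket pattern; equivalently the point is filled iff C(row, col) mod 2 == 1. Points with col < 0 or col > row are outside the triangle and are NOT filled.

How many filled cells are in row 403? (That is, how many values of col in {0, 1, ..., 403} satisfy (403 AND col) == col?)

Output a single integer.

Answer: 32

Derivation:
403 in binary = 110010011
popcount(403) = number of 1-bits in 110010011 = 5
A col c satisfies (403 AND c) == c iff every set bit of c is also set in 403; each of the 5 set bits of 403 can independently be on or off in c.
count = 2^5 = 32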